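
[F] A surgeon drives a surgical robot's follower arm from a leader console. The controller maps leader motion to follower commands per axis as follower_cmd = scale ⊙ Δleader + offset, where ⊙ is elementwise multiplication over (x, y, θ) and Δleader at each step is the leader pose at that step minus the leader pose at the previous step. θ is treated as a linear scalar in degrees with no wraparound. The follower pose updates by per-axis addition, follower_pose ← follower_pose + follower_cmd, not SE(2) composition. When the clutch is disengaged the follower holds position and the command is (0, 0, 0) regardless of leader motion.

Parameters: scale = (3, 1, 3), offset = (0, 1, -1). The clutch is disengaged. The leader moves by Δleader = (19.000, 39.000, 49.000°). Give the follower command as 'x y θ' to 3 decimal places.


0.000 0.000 0.000

clutch disengaged → follower holds; cmd = (0, 0, 0)


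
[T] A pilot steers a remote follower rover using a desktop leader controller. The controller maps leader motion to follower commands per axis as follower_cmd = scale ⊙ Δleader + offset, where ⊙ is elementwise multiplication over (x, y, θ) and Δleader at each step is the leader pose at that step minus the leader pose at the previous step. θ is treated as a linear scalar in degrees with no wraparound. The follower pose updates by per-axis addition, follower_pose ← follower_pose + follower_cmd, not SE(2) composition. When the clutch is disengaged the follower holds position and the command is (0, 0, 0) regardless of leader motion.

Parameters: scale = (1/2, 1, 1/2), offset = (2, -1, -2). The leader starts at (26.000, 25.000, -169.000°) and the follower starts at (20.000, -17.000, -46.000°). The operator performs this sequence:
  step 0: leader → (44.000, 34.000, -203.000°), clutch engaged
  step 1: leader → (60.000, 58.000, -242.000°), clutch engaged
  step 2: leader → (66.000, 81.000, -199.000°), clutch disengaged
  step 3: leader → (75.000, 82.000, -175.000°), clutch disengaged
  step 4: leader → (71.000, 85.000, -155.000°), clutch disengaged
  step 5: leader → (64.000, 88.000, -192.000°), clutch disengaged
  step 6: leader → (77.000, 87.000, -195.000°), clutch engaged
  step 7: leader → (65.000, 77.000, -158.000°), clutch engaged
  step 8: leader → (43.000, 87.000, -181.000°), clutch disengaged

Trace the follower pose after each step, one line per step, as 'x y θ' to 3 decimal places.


step 0: Δleader=(18.000, 9.000, -34.000°), engaged; cmd=(11.000, 8.000, -19.000°) → follower=(31.000, -9.000, -65.000°)
step 1: Δleader=(16.000, 24.000, -39.000°), engaged; cmd=(10.000, 23.000, -21.500°) → follower=(41.000, 14.000, -86.500°)
step 2: Δleader=(6.000, 23.000, 43.000°), disengaged; cmd=(0,0,0) → follower holds at (41.000, 14.000, -86.500°)
step 3: Δleader=(9.000, 1.000, 24.000°), disengaged; cmd=(0,0,0) → follower holds at (41.000, 14.000, -86.500°)
step 4: Δleader=(-4.000, 3.000, 20.000°), disengaged; cmd=(0,0,0) → follower holds at (41.000, 14.000, -86.500°)
step 5: Δleader=(-7.000, 3.000, -37.000°), disengaged; cmd=(0,0,0) → follower holds at (41.000, 14.000, -86.500°)
step 6: Δleader=(13.000, -1.000, -3.000°), engaged; cmd=(8.500, -2.000, -3.500°) → follower=(49.500, 12.000, -90.000°)
step 7: Δleader=(-12.000, -10.000, 37.000°), engaged; cmd=(-4.000, -11.000, 16.500°) → follower=(45.500, 1.000, -73.500°)
step 8: Δleader=(-22.000, 10.000, -23.000°), disengaged; cmd=(0,0,0) → follower holds at (45.500, 1.000, -73.500°)

31.000 -9.000 -65.000
41.000 14.000 -86.500
41.000 14.000 -86.500
41.000 14.000 -86.500
41.000 14.000 -86.500
41.000 14.000 -86.500
49.500 12.000 -90.000
45.500 1.000 -73.500
45.500 1.000 -73.500


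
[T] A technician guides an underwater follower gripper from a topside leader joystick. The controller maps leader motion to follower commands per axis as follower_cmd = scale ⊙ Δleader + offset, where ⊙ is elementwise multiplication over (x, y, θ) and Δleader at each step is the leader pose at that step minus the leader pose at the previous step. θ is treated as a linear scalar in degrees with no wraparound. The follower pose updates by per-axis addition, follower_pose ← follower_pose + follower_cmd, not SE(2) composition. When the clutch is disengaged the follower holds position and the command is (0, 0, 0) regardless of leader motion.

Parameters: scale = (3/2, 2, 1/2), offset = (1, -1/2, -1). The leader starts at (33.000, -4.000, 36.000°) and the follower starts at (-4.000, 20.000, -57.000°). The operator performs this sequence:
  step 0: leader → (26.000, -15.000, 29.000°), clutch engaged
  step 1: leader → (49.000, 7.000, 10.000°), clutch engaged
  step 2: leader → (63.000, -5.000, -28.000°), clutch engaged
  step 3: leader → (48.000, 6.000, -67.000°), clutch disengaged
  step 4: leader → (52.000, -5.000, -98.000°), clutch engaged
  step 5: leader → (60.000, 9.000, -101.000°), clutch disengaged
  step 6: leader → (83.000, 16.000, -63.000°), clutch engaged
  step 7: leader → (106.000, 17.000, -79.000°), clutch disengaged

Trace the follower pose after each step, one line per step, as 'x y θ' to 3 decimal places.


-13.500 -2.500 -61.500
22.000 41.000 -72.000
44.000 16.500 -92.000
44.000 16.500 -92.000
51.000 -6.000 -108.500
51.000 -6.000 -108.500
86.500 7.500 -90.500
86.500 7.500 -90.500

step 0: Δleader=(-7.000, -11.000, -7.000°), engaged; cmd=(-9.500, -22.500, -4.500°) → follower=(-13.500, -2.500, -61.500°)
step 1: Δleader=(23.000, 22.000, -19.000°), engaged; cmd=(35.500, 43.500, -10.500°) → follower=(22.000, 41.000, -72.000°)
step 2: Δleader=(14.000, -12.000, -38.000°), engaged; cmd=(22.000, -24.500, -20.000°) → follower=(44.000, 16.500, -92.000°)
step 3: Δleader=(-15.000, 11.000, -39.000°), disengaged; cmd=(0,0,0) → follower holds at (44.000, 16.500, -92.000°)
step 4: Δleader=(4.000, -11.000, -31.000°), engaged; cmd=(7.000, -22.500, -16.500°) → follower=(51.000, -6.000, -108.500°)
step 5: Δleader=(8.000, 14.000, -3.000°), disengaged; cmd=(0,0,0) → follower holds at (51.000, -6.000, -108.500°)
step 6: Δleader=(23.000, 7.000, 38.000°), engaged; cmd=(35.500, 13.500, 18.000°) → follower=(86.500, 7.500, -90.500°)
step 7: Δleader=(23.000, 1.000, -16.000°), disengaged; cmd=(0,0,0) → follower holds at (86.500, 7.500, -90.500°)


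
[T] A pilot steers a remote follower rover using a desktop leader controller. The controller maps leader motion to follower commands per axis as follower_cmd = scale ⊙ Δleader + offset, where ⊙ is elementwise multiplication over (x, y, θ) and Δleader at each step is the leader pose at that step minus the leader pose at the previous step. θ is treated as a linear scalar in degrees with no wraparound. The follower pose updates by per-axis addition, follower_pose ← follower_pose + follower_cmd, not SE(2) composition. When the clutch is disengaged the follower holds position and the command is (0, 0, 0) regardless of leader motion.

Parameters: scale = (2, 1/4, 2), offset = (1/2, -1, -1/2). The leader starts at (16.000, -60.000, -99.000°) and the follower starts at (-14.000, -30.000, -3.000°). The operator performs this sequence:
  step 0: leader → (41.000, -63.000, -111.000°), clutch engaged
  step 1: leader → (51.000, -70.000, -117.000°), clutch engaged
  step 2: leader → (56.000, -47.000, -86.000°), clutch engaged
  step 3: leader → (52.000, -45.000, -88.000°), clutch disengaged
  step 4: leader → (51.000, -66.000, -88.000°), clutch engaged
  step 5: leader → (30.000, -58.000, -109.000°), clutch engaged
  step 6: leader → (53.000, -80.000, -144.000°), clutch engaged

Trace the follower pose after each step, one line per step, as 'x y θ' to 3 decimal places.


step 0: Δleader=(25.000, -3.000, -12.000°), engaged; cmd=(50.500, -1.750, -24.500°) → follower=(36.500, -31.750, -27.500°)
step 1: Δleader=(10.000, -7.000, -6.000°), engaged; cmd=(20.500, -2.750, -12.500°) → follower=(57.000, -34.500, -40.000°)
step 2: Δleader=(5.000, 23.000, 31.000°), engaged; cmd=(10.500, 4.750, 61.500°) → follower=(67.500, -29.750, 21.500°)
step 3: Δleader=(-4.000, 2.000, -2.000°), disengaged; cmd=(0,0,0) → follower holds at (67.500, -29.750, 21.500°)
step 4: Δleader=(-1.000, -21.000, 0.000°), engaged; cmd=(-1.500, -6.250, -0.500°) → follower=(66.000, -36.000, 21.000°)
step 5: Δleader=(-21.000, 8.000, -21.000°), engaged; cmd=(-41.500, 1.000, -42.500°) → follower=(24.500, -35.000, -21.500°)
step 6: Δleader=(23.000, -22.000, -35.000°), engaged; cmd=(46.500, -6.500, -70.500°) → follower=(71.000, -41.500, -92.000°)

36.500 -31.750 -27.500
57.000 -34.500 -40.000
67.500 -29.750 21.500
67.500 -29.750 21.500
66.000 -36.000 21.000
24.500 -35.000 -21.500
71.000 -41.500 -92.000


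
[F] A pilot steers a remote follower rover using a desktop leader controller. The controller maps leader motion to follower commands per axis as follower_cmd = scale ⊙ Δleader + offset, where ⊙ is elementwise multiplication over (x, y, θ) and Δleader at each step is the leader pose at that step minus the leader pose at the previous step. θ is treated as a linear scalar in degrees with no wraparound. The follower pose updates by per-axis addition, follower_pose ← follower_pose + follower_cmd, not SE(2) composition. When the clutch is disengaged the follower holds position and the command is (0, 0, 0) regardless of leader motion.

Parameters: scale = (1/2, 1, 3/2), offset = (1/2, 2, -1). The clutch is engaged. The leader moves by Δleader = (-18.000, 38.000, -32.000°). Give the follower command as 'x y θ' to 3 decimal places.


axis x: 1/2·-18.000 + 1/2 = -8.500
axis y: 1·38.000 + 2 = 40.000
axis θ: 3/2·-32.000 + -1 = -49.000

-8.500 40.000 -49.000


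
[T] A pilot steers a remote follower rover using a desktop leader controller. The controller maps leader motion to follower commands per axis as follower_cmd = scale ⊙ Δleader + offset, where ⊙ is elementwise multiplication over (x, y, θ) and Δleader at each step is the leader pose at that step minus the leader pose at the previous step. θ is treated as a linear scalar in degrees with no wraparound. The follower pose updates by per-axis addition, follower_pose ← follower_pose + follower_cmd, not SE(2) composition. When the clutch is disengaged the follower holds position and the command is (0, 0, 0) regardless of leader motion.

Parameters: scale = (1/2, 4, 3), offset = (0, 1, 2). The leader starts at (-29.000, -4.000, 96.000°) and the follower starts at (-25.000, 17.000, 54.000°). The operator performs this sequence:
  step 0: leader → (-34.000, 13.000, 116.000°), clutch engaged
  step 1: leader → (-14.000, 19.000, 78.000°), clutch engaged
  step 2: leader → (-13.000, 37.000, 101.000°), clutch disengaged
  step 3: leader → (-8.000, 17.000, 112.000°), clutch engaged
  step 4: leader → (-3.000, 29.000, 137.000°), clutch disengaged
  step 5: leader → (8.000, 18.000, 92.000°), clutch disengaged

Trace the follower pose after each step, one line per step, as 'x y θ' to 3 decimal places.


-27.500 86.000 116.000
-17.500 111.000 4.000
-17.500 111.000 4.000
-15.000 32.000 39.000
-15.000 32.000 39.000
-15.000 32.000 39.000

step 0: Δleader=(-5.000, 17.000, 20.000°), engaged; cmd=(-2.500, 69.000, 62.000°) → follower=(-27.500, 86.000, 116.000°)
step 1: Δleader=(20.000, 6.000, -38.000°), engaged; cmd=(10.000, 25.000, -112.000°) → follower=(-17.500, 111.000, 4.000°)
step 2: Δleader=(1.000, 18.000, 23.000°), disengaged; cmd=(0,0,0) → follower holds at (-17.500, 111.000, 4.000°)
step 3: Δleader=(5.000, -20.000, 11.000°), engaged; cmd=(2.500, -79.000, 35.000°) → follower=(-15.000, 32.000, 39.000°)
step 4: Δleader=(5.000, 12.000, 25.000°), disengaged; cmd=(0,0,0) → follower holds at (-15.000, 32.000, 39.000°)
step 5: Δleader=(11.000, -11.000, -45.000°), disengaged; cmd=(0,0,0) → follower holds at (-15.000, 32.000, 39.000°)


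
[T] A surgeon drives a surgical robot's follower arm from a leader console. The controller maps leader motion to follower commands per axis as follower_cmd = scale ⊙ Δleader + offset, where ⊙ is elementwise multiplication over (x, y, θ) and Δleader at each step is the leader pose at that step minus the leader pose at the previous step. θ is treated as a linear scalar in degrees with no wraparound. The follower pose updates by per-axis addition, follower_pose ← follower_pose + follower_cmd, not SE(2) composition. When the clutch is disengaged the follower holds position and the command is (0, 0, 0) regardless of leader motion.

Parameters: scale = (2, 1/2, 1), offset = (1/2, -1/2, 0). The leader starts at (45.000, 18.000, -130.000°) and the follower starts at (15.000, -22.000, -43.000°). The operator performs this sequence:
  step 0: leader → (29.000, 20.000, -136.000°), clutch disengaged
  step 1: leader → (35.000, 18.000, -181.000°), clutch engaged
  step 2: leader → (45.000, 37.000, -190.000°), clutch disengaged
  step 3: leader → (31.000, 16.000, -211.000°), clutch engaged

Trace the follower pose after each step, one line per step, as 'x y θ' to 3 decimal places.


step 0: Δleader=(-16.000, 2.000, -6.000°), disengaged; cmd=(0,0,0) → follower holds at (15.000, -22.000, -43.000°)
step 1: Δleader=(6.000, -2.000, -45.000°), engaged; cmd=(12.500, -1.500, -45.000°) → follower=(27.500, -23.500, -88.000°)
step 2: Δleader=(10.000, 19.000, -9.000°), disengaged; cmd=(0,0,0) → follower holds at (27.500, -23.500, -88.000°)
step 3: Δleader=(-14.000, -21.000, -21.000°), engaged; cmd=(-27.500, -11.000, -21.000°) → follower=(0.000, -34.500, -109.000°)

15.000 -22.000 -43.000
27.500 -23.500 -88.000
27.500 -23.500 -88.000
0.000 -34.500 -109.000


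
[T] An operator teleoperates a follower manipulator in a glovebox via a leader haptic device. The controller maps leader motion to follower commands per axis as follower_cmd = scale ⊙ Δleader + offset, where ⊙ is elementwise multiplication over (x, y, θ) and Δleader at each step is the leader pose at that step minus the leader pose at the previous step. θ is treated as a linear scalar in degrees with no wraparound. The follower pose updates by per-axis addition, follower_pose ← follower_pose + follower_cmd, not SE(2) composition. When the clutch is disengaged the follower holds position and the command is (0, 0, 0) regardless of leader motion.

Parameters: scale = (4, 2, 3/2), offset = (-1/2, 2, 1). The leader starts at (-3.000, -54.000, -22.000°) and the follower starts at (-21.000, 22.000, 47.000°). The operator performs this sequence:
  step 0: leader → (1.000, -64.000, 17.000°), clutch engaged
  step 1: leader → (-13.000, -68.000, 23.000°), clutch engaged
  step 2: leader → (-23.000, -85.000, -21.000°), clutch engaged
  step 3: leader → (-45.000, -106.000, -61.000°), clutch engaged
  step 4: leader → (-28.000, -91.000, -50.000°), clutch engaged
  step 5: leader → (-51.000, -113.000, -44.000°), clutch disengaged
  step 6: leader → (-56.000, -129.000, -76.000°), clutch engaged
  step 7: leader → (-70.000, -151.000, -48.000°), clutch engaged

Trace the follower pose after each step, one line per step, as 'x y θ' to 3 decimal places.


-5.500 4.000 106.500
-62.000 -2.000 116.500
-102.500 -34.000 51.500
-191.000 -74.000 -7.500
-123.500 -42.000 10.000
-123.500 -42.000 10.000
-144.000 -72.000 -37.000
-200.500 -114.000 6.000

step 0: Δleader=(4.000, -10.000, 39.000°), engaged; cmd=(15.500, -18.000, 59.500°) → follower=(-5.500, 4.000, 106.500°)
step 1: Δleader=(-14.000, -4.000, 6.000°), engaged; cmd=(-56.500, -6.000, 10.000°) → follower=(-62.000, -2.000, 116.500°)
step 2: Δleader=(-10.000, -17.000, -44.000°), engaged; cmd=(-40.500, -32.000, -65.000°) → follower=(-102.500, -34.000, 51.500°)
step 3: Δleader=(-22.000, -21.000, -40.000°), engaged; cmd=(-88.500, -40.000, -59.000°) → follower=(-191.000, -74.000, -7.500°)
step 4: Δleader=(17.000, 15.000, 11.000°), engaged; cmd=(67.500, 32.000, 17.500°) → follower=(-123.500, -42.000, 10.000°)
step 5: Δleader=(-23.000, -22.000, 6.000°), disengaged; cmd=(0,0,0) → follower holds at (-123.500, -42.000, 10.000°)
step 6: Δleader=(-5.000, -16.000, -32.000°), engaged; cmd=(-20.500, -30.000, -47.000°) → follower=(-144.000, -72.000, -37.000°)
step 7: Δleader=(-14.000, -22.000, 28.000°), engaged; cmd=(-56.500, -42.000, 43.000°) → follower=(-200.500, -114.000, 6.000°)


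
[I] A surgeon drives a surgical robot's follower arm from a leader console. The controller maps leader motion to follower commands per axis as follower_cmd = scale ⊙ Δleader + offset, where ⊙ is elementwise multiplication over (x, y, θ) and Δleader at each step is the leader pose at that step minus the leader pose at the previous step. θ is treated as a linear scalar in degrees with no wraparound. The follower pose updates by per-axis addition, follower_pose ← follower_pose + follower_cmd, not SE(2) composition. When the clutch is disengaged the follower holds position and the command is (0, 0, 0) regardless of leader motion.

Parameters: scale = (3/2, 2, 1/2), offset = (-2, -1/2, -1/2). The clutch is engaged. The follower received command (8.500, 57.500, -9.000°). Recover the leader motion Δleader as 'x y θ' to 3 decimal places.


7.000 29.000 -17.000

axis x: (8.500 − -2) / (3/2) = 7.000
axis y: (57.500 − -1/2) / (2) = 29.000
axis θ: (-9.000 − -1/2) / (1/2) = -17.000


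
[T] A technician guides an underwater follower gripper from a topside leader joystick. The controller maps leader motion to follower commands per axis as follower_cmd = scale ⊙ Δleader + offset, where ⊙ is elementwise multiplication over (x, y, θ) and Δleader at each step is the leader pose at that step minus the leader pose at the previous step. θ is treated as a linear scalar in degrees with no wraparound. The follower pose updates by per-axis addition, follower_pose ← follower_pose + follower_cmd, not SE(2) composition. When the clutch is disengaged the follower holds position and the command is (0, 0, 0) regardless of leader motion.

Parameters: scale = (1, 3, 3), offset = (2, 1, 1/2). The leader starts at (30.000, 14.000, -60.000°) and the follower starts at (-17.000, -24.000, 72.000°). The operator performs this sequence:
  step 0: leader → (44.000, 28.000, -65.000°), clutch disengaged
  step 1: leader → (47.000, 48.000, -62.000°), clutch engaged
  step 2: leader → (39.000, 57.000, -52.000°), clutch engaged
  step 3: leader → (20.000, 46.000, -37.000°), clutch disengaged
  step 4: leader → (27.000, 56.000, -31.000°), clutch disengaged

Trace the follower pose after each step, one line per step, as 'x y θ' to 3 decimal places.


step 0: Δleader=(14.000, 14.000, -5.000°), disengaged; cmd=(0,0,0) → follower holds at (-17.000, -24.000, 72.000°)
step 1: Δleader=(3.000, 20.000, 3.000°), engaged; cmd=(5.000, 61.000, 9.500°) → follower=(-12.000, 37.000, 81.500°)
step 2: Δleader=(-8.000, 9.000, 10.000°), engaged; cmd=(-6.000, 28.000, 30.500°) → follower=(-18.000, 65.000, 112.000°)
step 3: Δleader=(-19.000, -11.000, 15.000°), disengaged; cmd=(0,0,0) → follower holds at (-18.000, 65.000, 112.000°)
step 4: Δleader=(7.000, 10.000, 6.000°), disengaged; cmd=(0,0,0) → follower holds at (-18.000, 65.000, 112.000°)

-17.000 -24.000 72.000
-12.000 37.000 81.500
-18.000 65.000 112.000
-18.000 65.000 112.000
-18.000 65.000 112.000


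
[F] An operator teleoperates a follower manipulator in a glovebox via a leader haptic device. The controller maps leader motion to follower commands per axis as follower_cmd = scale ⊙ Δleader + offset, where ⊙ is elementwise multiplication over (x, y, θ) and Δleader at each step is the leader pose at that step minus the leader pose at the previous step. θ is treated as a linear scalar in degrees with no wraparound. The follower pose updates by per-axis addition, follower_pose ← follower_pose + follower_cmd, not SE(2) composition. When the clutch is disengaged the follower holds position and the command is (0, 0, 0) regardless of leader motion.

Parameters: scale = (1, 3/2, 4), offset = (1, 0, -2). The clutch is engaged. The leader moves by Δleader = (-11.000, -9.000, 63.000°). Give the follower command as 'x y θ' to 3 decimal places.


axis x: 1·-11.000 + 1 = -10.000
axis y: 3/2·-9.000 + 0 = -13.500
axis θ: 4·63.000 + -2 = 250.000

-10.000 -13.500 250.000


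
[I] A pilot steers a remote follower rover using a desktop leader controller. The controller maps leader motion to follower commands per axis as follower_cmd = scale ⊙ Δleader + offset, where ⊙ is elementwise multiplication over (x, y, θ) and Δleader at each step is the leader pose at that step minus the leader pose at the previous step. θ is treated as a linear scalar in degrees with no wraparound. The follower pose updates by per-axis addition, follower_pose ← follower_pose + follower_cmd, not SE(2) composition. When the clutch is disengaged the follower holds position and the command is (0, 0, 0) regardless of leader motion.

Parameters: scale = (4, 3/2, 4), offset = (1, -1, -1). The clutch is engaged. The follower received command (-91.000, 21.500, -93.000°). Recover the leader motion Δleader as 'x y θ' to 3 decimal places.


axis x: (-91.000 − 1) / (4) = -23.000
axis y: (21.500 − -1) / (3/2) = 15.000
axis θ: (-93.000 − -1) / (4) = -23.000

-23.000 15.000 -23.000


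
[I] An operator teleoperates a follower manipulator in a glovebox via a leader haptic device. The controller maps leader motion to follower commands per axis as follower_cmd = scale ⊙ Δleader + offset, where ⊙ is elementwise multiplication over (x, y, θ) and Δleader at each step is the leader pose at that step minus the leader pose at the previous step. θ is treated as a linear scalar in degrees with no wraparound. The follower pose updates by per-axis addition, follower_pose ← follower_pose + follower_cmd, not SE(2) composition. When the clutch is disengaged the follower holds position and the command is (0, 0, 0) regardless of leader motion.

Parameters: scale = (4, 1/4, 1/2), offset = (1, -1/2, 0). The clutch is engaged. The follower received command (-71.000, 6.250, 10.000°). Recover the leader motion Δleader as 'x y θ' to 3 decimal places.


axis x: (-71.000 − 1) / (4) = -18.000
axis y: (6.250 − -1/2) / (1/4) = 27.000
axis θ: (10.000 − 0) / (1/2) = 20.000

-18.000 27.000 20.000


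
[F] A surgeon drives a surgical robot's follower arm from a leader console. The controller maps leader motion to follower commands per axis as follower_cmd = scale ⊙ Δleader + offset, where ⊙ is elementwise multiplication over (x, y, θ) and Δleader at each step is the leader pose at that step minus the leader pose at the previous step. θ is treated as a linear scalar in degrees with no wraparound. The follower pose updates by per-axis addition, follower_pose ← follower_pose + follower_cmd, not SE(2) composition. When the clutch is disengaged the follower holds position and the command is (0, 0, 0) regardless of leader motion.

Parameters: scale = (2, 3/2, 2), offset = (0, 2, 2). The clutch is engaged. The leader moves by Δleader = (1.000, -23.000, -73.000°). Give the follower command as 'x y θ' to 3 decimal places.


axis x: 2·1.000 + 0 = 2.000
axis y: 3/2·-23.000 + 2 = -32.500
axis θ: 2·-73.000 + 2 = -144.000

2.000 -32.500 -144.000


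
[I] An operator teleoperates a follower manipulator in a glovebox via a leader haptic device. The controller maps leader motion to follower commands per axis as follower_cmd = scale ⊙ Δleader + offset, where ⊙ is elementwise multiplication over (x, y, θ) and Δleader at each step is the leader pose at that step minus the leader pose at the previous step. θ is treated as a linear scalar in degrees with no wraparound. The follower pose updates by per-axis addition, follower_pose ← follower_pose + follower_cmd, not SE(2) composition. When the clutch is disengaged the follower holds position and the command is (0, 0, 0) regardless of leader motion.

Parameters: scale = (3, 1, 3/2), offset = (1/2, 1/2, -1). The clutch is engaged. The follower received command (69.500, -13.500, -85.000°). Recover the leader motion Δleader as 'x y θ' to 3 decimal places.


axis x: (69.500 − 1/2) / (3) = 23.000
axis y: (-13.500 − 1/2) / (1) = -14.000
axis θ: (-85.000 − -1) / (3/2) = -56.000

23.000 -14.000 -56.000


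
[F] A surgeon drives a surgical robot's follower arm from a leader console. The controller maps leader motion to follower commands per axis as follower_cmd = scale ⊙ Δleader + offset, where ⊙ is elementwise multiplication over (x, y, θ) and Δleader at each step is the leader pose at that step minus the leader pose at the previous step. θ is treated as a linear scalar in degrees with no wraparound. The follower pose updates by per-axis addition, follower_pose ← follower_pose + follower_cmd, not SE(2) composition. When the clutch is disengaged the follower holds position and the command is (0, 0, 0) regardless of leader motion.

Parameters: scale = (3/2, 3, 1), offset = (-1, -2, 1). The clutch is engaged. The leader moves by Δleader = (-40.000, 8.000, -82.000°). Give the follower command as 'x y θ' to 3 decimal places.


-61.000 22.000 -81.000

axis x: 3/2·-40.000 + -1 = -61.000
axis y: 3·8.000 + -2 = 22.000
axis θ: 1·-82.000 + 1 = -81.000


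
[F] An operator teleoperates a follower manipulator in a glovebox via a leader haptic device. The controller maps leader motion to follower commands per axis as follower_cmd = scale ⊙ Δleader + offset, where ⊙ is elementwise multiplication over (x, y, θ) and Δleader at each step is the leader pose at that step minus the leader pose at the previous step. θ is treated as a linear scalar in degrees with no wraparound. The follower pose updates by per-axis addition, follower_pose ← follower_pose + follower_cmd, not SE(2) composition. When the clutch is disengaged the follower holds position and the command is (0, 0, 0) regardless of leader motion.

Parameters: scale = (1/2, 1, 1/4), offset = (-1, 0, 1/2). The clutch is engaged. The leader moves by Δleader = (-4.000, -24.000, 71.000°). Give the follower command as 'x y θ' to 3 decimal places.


axis x: 1/2·-4.000 + -1 = -3.000
axis y: 1·-24.000 + 0 = -24.000
axis θ: 1/4·71.000 + 1/2 = 18.250

-3.000 -24.000 18.250


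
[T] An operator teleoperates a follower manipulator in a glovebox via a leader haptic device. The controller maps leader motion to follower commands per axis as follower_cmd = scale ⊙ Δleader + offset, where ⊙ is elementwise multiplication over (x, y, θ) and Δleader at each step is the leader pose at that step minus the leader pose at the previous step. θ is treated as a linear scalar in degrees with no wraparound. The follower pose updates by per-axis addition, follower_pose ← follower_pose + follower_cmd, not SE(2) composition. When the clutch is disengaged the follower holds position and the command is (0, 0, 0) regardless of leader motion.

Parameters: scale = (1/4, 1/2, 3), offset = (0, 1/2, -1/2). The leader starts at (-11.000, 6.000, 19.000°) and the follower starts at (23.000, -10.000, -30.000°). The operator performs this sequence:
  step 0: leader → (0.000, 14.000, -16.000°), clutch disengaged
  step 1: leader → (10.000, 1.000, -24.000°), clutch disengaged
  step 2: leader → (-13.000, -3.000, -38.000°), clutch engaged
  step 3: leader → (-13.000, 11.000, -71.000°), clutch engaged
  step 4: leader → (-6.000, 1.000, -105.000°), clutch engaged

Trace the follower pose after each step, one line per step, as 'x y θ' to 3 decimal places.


step 0: Δleader=(11.000, 8.000, -35.000°), disengaged; cmd=(0,0,0) → follower holds at (23.000, -10.000, -30.000°)
step 1: Δleader=(10.000, -13.000, -8.000°), disengaged; cmd=(0,0,0) → follower holds at (23.000, -10.000, -30.000°)
step 2: Δleader=(-23.000, -4.000, -14.000°), engaged; cmd=(-5.750, -1.500, -42.500°) → follower=(17.250, -11.500, -72.500°)
step 3: Δleader=(0.000, 14.000, -33.000°), engaged; cmd=(0.000, 7.500, -99.500°) → follower=(17.250, -4.000, -172.000°)
step 4: Δleader=(7.000, -10.000, -34.000°), engaged; cmd=(1.750, -4.500, -102.500°) → follower=(19.000, -8.500, -274.500°)

23.000 -10.000 -30.000
23.000 -10.000 -30.000
17.250 -11.500 -72.500
17.250 -4.000 -172.000
19.000 -8.500 -274.500


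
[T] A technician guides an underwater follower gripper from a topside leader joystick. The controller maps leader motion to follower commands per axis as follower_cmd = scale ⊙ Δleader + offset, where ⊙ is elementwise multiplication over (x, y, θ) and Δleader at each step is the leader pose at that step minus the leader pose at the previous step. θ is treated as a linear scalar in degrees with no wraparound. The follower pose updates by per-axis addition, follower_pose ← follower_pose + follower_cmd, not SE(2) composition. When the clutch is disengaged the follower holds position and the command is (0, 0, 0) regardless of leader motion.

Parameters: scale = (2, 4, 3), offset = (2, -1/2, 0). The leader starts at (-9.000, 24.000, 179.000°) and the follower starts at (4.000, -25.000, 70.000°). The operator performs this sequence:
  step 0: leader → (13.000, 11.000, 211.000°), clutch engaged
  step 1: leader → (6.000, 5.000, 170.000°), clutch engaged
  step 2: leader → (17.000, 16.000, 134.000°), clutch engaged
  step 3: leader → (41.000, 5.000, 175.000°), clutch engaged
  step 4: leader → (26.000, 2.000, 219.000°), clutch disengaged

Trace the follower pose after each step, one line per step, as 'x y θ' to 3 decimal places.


step 0: Δleader=(22.000, -13.000, 32.000°), engaged; cmd=(46.000, -52.500, 96.000°) → follower=(50.000, -77.500, 166.000°)
step 1: Δleader=(-7.000, -6.000, -41.000°), engaged; cmd=(-12.000, -24.500, -123.000°) → follower=(38.000, -102.000, 43.000°)
step 2: Δleader=(11.000, 11.000, -36.000°), engaged; cmd=(24.000, 43.500, -108.000°) → follower=(62.000, -58.500, -65.000°)
step 3: Δleader=(24.000, -11.000, 41.000°), engaged; cmd=(50.000, -44.500, 123.000°) → follower=(112.000, -103.000, 58.000°)
step 4: Δleader=(-15.000, -3.000, 44.000°), disengaged; cmd=(0,0,0) → follower holds at (112.000, -103.000, 58.000°)

50.000 -77.500 166.000
38.000 -102.000 43.000
62.000 -58.500 -65.000
112.000 -103.000 58.000
112.000 -103.000 58.000


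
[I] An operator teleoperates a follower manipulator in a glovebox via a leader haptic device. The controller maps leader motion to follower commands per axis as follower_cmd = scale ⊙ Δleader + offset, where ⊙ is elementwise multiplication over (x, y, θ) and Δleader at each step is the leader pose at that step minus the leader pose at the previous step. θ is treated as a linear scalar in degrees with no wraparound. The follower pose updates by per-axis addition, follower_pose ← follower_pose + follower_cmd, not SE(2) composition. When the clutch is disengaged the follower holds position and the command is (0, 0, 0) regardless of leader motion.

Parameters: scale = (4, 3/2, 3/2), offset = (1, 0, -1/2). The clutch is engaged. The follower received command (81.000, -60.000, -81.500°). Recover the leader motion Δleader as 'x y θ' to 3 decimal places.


axis x: (81.000 − 1) / (4) = 20.000
axis y: (-60.000 − 0) / (3/2) = -40.000
axis θ: (-81.500 − -1/2) / (3/2) = -54.000

20.000 -40.000 -54.000


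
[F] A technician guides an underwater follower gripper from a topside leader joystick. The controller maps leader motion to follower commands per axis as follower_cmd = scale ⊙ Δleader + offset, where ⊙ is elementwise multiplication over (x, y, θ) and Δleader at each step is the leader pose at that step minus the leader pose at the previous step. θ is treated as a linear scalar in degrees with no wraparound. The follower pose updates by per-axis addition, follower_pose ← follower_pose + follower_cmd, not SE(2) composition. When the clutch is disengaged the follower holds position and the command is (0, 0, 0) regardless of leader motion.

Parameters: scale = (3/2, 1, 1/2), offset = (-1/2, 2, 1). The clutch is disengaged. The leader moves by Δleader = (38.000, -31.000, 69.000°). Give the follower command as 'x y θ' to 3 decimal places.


clutch disengaged → follower holds; cmd = (0, 0, 0)

0.000 0.000 0.000


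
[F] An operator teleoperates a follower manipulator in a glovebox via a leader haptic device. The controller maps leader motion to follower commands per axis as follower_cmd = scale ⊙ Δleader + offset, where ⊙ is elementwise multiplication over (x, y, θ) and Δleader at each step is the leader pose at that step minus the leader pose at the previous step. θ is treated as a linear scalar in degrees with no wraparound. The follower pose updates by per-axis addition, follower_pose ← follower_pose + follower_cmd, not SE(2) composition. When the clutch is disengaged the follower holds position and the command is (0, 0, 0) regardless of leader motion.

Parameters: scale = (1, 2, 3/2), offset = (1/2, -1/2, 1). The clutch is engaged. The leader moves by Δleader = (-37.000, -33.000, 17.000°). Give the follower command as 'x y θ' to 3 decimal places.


-36.500 -66.500 26.500

axis x: 1·-37.000 + 1/2 = -36.500
axis y: 2·-33.000 + -1/2 = -66.500
axis θ: 3/2·17.000 + 1 = 26.500


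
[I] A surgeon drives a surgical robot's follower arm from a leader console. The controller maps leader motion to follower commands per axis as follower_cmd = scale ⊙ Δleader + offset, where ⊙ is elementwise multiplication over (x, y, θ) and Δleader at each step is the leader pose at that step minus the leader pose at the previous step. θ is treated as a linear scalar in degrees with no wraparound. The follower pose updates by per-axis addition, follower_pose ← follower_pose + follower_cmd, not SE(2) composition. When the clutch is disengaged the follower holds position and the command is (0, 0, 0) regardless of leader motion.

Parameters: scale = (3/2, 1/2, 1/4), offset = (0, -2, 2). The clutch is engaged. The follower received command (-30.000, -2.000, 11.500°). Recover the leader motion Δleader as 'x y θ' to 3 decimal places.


axis x: (-30.000 − 0) / (3/2) = -20.000
axis y: (-2.000 − -2) / (1/2) = 0.000
axis θ: (11.500 − 2) / (1/4) = 38.000

-20.000 0.000 38.000


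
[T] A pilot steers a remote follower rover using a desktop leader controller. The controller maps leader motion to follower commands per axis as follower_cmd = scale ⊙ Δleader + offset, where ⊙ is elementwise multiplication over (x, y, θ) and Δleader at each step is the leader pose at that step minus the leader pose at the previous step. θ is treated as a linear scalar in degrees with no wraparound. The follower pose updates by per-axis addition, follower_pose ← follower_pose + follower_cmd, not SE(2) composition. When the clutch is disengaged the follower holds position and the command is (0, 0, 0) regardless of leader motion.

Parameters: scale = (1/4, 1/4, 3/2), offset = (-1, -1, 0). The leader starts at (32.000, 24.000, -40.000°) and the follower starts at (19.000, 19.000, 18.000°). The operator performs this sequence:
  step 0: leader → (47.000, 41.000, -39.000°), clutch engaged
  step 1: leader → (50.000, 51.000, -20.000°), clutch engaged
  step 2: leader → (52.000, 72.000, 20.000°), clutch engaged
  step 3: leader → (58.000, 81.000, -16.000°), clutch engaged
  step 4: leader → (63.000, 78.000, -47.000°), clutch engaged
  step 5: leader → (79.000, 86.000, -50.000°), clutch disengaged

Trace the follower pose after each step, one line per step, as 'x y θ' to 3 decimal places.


21.750 22.250 19.500
21.500 23.750 48.000
21.000 28.000 108.000
21.500 29.250 54.000
21.750 27.500 7.500
21.750 27.500 7.500

step 0: Δleader=(15.000, 17.000, 1.000°), engaged; cmd=(2.750, 3.250, 1.500°) → follower=(21.750, 22.250, 19.500°)
step 1: Δleader=(3.000, 10.000, 19.000°), engaged; cmd=(-0.250, 1.500, 28.500°) → follower=(21.500, 23.750, 48.000°)
step 2: Δleader=(2.000, 21.000, 40.000°), engaged; cmd=(-0.500, 4.250, 60.000°) → follower=(21.000, 28.000, 108.000°)
step 3: Δleader=(6.000, 9.000, -36.000°), engaged; cmd=(0.500, 1.250, -54.000°) → follower=(21.500, 29.250, 54.000°)
step 4: Δleader=(5.000, -3.000, -31.000°), engaged; cmd=(0.250, -1.750, -46.500°) → follower=(21.750, 27.500, 7.500°)
step 5: Δleader=(16.000, 8.000, -3.000°), disengaged; cmd=(0,0,0) → follower holds at (21.750, 27.500, 7.500°)


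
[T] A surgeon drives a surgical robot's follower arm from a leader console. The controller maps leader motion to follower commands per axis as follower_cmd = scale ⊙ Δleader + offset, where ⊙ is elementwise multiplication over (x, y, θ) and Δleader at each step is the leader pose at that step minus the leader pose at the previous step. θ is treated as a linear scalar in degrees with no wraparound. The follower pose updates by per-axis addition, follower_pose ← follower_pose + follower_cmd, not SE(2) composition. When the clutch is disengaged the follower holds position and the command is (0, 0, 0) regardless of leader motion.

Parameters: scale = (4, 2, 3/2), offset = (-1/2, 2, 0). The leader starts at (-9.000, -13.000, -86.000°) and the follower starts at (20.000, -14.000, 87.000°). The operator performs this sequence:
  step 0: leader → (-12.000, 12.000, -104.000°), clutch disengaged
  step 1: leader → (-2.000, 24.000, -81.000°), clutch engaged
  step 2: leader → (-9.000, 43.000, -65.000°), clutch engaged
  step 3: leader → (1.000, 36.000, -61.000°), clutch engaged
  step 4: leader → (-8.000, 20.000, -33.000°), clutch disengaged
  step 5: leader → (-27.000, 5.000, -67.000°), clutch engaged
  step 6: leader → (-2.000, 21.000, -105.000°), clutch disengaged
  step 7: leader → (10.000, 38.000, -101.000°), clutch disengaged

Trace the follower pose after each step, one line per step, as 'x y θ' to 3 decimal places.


20.000 -14.000 87.000
59.500 12.000 121.500
31.000 52.000 145.500
70.500 40.000 151.500
70.500 40.000 151.500
-6.000 12.000 100.500
-6.000 12.000 100.500
-6.000 12.000 100.500

step 0: Δleader=(-3.000, 25.000, -18.000°), disengaged; cmd=(0,0,0) → follower holds at (20.000, -14.000, 87.000°)
step 1: Δleader=(10.000, 12.000, 23.000°), engaged; cmd=(39.500, 26.000, 34.500°) → follower=(59.500, 12.000, 121.500°)
step 2: Δleader=(-7.000, 19.000, 16.000°), engaged; cmd=(-28.500, 40.000, 24.000°) → follower=(31.000, 52.000, 145.500°)
step 3: Δleader=(10.000, -7.000, 4.000°), engaged; cmd=(39.500, -12.000, 6.000°) → follower=(70.500, 40.000, 151.500°)
step 4: Δleader=(-9.000, -16.000, 28.000°), disengaged; cmd=(0,0,0) → follower holds at (70.500, 40.000, 151.500°)
step 5: Δleader=(-19.000, -15.000, -34.000°), engaged; cmd=(-76.500, -28.000, -51.000°) → follower=(-6.000, 12.000, 100.500°)
step 6: Δleader=(25.000, 16.000, -38.000°), disengaged; cmd=(0,0,0) → follower holds at (-6.000, 12.000, 100.500°)
step 7: Δleader=(12.000, 17.000, 4.000°), disengaged; cmd=(0,0,0) → follower holds at (-6.000, 12.000, 100.500°)


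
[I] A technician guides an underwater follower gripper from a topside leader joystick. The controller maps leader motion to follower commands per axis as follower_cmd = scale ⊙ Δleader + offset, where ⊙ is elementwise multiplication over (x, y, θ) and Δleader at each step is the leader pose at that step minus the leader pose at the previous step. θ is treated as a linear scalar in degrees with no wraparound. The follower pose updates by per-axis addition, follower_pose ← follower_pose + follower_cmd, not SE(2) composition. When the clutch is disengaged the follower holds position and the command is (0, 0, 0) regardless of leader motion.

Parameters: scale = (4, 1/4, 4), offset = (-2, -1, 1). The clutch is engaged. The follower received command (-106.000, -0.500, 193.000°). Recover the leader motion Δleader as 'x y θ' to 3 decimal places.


axis x: (-106.000 − -2) / (4) = -26.000
axis y: (-0.500 − -1) / (1/4) = 2.000
axis θ: (193.000 − 1) / (4) = 48.000

-26.000 2.000 48.000


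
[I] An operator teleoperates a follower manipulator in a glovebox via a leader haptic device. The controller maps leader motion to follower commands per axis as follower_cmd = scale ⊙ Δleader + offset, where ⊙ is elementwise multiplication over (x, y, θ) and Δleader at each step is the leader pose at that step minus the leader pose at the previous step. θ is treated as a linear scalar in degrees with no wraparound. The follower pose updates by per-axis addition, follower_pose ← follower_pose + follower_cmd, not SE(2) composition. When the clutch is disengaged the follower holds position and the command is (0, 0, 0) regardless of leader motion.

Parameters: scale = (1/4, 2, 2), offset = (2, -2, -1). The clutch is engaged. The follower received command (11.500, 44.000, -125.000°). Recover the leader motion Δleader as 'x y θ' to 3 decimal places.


38.000 23.000 -62.000

axis x: (11.500 − 2) / (1/4) = 38.000
axis y: (44.000 − -2) / (2) = 23.000
axis θ: (-125.000 − -1) / (2) = -62.000
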